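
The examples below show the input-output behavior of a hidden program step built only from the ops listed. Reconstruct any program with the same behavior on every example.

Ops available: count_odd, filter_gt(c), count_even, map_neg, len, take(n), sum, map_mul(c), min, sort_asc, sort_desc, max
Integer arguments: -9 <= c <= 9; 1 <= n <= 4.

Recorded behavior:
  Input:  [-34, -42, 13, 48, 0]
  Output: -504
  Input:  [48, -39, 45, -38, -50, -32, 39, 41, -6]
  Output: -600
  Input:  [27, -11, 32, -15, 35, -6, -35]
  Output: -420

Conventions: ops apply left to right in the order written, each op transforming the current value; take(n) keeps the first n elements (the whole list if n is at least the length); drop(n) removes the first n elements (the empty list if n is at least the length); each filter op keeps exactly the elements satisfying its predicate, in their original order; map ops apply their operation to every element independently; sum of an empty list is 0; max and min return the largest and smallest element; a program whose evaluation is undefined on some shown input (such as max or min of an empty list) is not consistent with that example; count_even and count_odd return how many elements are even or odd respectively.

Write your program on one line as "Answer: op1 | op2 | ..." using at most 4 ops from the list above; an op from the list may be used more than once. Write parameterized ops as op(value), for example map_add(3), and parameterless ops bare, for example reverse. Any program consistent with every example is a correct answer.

map_mul(-6) | map_mul(-2) | sort_asc | min

Check, running the answer program on each example:
  [-34, -42, 13, 48, 0] -> [204, 252, -78, -288, 0] -> [-408, -504, 156, 576, 0] -> [-504, -408, 0, 156, 576] -> -504
  [48, -39, 45, -38, -50, -32, 39, 41, -6] -> [-288, 234, -270, 228, 300, 192, -234, -246, 36] -> [576, -468, 540, -456, -600, -384, 468, 492, -72] -> [-600, -468, -456, -384, -72, 468, 492, 540, 576] -> -600
  [27, -11, 32, -15, 35, -6, -35] -> [-162, 66, -192, 90, -210, 36, 210] -> [324, -132, 384, -180, 420, -72, -420] -> [-420, -180, -132, -72, 324, 384, 420] -> -420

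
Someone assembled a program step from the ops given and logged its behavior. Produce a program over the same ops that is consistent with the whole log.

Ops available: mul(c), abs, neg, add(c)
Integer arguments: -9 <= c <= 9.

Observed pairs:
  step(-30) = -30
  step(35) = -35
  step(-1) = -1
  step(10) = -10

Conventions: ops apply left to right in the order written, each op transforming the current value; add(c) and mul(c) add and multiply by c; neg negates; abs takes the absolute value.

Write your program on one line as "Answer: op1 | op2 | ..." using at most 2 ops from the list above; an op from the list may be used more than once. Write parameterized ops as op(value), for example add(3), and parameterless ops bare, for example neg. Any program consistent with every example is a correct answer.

abs | neg

Check, running the answer program on each example:
  -30 -> 30 -> -30
  35 -> 35 -> -35
  -1 -> 1 -> -1
  10 -> 10 -> -10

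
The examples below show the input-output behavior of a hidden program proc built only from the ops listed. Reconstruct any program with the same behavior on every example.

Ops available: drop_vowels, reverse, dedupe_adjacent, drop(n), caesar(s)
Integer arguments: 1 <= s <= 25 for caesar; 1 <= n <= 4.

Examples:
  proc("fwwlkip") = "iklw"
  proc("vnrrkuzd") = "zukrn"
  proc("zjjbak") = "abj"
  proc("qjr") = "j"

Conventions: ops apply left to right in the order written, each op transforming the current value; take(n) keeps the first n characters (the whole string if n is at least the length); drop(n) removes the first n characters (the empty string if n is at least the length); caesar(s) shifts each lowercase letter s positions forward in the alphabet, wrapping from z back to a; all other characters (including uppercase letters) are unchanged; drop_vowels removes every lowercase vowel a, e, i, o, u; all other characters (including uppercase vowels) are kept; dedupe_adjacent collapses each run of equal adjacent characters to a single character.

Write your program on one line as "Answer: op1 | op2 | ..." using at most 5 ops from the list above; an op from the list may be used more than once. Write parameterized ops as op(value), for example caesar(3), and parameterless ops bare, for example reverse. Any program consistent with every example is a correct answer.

drop(1) | dedupe_adjacent | reverse | drop(1)

Check, running the answer program on each example:
  "fwwlkip" -> "wwlkip" -> "wlkip" -> "piklw" -> "iklw"
  "vnrrkuzd" -> "nrrkuzd" -> "nrkuzd" -> "dzukrn" -> "zukrn"
  "zjjbak" -> "jjbak" -> "jbak" -> "kabj" -> "abj"
  "qjr" -> "jr" -> "jr" -> "rj" -> "j"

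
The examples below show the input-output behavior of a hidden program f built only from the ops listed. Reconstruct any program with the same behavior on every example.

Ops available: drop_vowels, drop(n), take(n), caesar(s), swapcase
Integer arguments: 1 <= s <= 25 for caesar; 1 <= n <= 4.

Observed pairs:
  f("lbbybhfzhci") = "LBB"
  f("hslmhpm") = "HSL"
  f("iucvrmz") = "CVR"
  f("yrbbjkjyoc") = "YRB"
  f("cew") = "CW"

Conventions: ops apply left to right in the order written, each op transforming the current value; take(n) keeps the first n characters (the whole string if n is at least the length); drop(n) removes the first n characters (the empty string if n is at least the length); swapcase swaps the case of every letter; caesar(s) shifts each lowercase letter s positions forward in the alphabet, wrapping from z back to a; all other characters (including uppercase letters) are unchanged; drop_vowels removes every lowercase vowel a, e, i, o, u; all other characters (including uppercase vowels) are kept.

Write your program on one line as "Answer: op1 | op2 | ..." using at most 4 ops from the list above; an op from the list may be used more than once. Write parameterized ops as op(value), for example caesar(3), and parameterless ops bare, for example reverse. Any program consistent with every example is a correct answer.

drop_vowels | take(3) | swapcase

Check, running the answer program on each example:
  "lbbybhfzhci" -> "lbbybhfzhc" -> "lbb" -> "LBB"
  "hslmhpm" -> "hslmhpm" -> "hsl" -> "HSL"
  "iucvrmz" -> "cvrmz" -> "cvr" -> "CVR"
  "yrbbjkjyoc" -> "yrbbjkjyc" -> "yrb" -> "YRB"
  "cew" -> "cw" -> "cw" -> "CW"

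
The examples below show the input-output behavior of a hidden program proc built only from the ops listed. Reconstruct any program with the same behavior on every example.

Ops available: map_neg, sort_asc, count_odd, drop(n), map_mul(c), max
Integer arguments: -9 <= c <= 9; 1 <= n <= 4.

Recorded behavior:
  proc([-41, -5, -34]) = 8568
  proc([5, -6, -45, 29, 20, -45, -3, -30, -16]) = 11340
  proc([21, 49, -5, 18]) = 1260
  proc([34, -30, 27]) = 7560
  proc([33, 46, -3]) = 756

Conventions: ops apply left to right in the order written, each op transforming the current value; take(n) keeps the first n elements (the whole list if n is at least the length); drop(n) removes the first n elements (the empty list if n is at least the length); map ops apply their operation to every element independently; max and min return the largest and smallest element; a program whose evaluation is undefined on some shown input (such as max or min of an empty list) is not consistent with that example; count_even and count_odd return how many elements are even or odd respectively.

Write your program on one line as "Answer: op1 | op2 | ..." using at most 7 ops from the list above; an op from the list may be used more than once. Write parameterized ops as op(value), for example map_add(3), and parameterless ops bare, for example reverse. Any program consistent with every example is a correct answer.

drop(1) | map_neg | map_mul(-7) | map_mul(4) | map_mul(-9) | max

Check, running the answer program on each example:
  [-41, -5, -34] -> [-5, -34] -> [5, 34] -> [-35, -238] -> [-140, -952] -> [1260, 8568] -> 8568
  [5, -6, -45, 29, 20, -45, -3, -30, -16] -> [-6, -45, 29, 20, -45, -3, -30, -16] -> [6, 45, -29, -20, 45, 3, 30, 16] -> [-42, -315, 203, 140, -315, -21, -210, -112] -> [-168, -1260, 812, 560, -1260, -84, -840, -448] -> [1512, 11340, -7308, -5040, 11340, 756, 7560, 4032] -> 11340
  [21, 49, -5, 18] -> [49, -5, 18] -> [-49, 5, -18] -> [343, -35, 126] -> [1372, -140, 504] -> [-12348, 1260, -4536] -> 1260
  [34, -30, 27] -> [-30, 27] -> [30, -27] -> [-210, 189] -> [-840, 756] -> [7560, -6804] -> 7560
  [33, 46, -3] -> [46, -3] -> [-46, 3] -> [322, -21] -> [1288, -84] -> [-11592, 756] -> 756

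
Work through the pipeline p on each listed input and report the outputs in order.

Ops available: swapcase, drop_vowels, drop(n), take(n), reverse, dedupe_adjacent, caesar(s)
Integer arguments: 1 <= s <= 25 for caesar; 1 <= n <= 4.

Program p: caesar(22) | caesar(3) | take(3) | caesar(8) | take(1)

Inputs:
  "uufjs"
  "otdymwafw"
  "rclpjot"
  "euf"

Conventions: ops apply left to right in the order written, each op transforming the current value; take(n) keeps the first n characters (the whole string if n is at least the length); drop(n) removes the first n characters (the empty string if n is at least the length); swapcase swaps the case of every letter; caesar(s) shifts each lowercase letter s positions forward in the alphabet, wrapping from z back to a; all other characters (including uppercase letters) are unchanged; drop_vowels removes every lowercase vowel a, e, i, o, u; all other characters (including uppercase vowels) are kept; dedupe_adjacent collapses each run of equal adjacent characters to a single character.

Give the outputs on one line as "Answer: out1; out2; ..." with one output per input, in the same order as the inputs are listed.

"b"; "v"; "y"; "l"

Execution, op by op:
  "uufjs" -> "qqbfo" -> "tteir" -> "tte" -> "bbm" -> "b"
  "otdymwafw" -> "kpzuiswbs" -> "nscxlvzev" -> "nsc" -> "vak" -> "v"
  "rclpjot" -> "nyhlfkp" -> "qbkoins" -> "qbk" -> "yjs" -> "y"
  "euf" -> "aqb" -> "dte" -> "dte" -> "lbm" -> "l"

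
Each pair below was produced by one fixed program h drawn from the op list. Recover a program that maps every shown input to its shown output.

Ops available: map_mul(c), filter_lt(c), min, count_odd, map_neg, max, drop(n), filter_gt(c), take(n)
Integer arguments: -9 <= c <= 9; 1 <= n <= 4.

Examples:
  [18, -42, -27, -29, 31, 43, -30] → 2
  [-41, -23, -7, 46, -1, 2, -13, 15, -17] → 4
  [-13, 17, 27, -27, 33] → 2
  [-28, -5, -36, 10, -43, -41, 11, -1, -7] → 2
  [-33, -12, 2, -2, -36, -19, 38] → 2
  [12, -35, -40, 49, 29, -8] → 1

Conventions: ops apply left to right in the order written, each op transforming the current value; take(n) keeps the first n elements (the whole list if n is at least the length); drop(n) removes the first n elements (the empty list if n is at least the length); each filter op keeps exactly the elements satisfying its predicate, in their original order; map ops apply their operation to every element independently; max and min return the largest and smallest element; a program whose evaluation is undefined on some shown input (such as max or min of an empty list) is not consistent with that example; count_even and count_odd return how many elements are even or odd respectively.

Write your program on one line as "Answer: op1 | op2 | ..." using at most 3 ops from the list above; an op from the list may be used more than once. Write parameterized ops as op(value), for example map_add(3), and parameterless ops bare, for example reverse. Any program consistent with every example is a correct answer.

filter_lt(-8) | count_odd

Check, running the answer program on each example:
  [18, -42, -27, -29, 31, 43, -30] -> [-42, -27, -29, -30] -> 2
  [-41, -23, -7, 46, -1, 2, -13, 15, -17] -> [-41, -23, -13, -17] -> 4
  [-13, 17, 27, -27, 33] -> [-13, -27] -> 2
  [-28, -5, -36, 10, -43, -41, 11, -1, -7] -> [-28, -36, -43, -41] -> 2
  [-33, -12, 2, -2, -36, -19, 38] -> [-33, -12, -36, -19] -> 2
  [12, -35, -40, 49, 29, -8] -> [-35, -40] -> 1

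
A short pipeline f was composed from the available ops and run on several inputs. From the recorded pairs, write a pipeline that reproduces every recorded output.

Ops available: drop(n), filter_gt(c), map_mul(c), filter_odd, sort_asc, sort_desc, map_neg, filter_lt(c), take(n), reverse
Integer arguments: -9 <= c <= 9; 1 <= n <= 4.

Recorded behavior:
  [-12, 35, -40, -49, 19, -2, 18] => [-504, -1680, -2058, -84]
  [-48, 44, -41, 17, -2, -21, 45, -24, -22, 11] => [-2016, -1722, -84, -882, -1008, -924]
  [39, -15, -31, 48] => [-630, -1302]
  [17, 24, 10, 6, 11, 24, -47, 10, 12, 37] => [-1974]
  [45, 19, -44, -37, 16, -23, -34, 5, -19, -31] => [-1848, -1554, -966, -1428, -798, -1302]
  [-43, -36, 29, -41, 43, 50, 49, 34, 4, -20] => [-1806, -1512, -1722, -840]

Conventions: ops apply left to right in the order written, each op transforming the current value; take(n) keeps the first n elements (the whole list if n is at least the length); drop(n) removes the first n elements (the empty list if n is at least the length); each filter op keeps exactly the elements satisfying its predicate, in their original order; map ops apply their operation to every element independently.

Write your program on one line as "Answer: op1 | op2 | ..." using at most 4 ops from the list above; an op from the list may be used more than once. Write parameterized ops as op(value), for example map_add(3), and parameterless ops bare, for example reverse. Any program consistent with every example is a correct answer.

map_mul(7) | map_neg | map_mul(-6) | filter_lt(-1)

Check, running the answer program on each example:
  [-12, 35, -40, -49, 19, -2, 18] -> [-84, 245, -280, -343, 133, -14, 126] -> [84, -245, 280, 343, -133, 14, -126] -> [-504, 1470, -1680, -2058, 798, -84, 756] -> [-504, -1680, -2058, -84]
  [-48, 44, -41, 17, -2, -21, 45, -24, -22, 11] -> [-336, 308, -287, 119, -14, -147, 315, -168, -154, 77] -> [336, -308, 287, -119, 14, 147, -315, 168, 154, -77] -> [-2016, 1848, -1722, 714, -84, -882, 1890, -1008, -924, 462] -> [-2016, -1722, -84, -882, -1008, -924]
  [39, -15, -31, 48] -> [273, -105, -217, 336] -> [-273, 105, 217, -336] -> [1638, -630, -1302, 2016] -> [-630, -1302]
  [17, 24, 10, 6, 11, 24, -47, 10, 12, 37] -> [119, 168, 70, 42, 77, 168, -329, 70, 84, 259] -> [-119, -168, -70, -42, -77, -168, 329, -70, -84, -259] -> [714, 1008, 420, 252, 462, 1008, -1974, 420, 504, 1554] -> [-1974]
  [45, 19, -44, -37, 16, -23, -34, 5, -19, -31] -> [315, 133, -308, -259, 112, -161, -238, 35, -133, -217] -> [-315, -133, 308, 259, -112, 161, 238, -35, 133, 217] -> [1890, 798, -1848, -1554, 672, -966, -1428, 210, -798, -1302] -> [-1848, -1554, -966, -1428, -798, -1302]
  [-43, -36, 29, -41, 43, 50, 49, 34, 4, -20] -> [-301, -252, 203, -287, 301, 350, 343, 238, 28, -140] -> [301, 252, -203, 287, -301, -350, -343, -238, -28, 140] -> [-1806, -1512, 1218, -1722, 1806, 2100, 2058, 1428, 168, -840] -> [-1806, -1512, -1722, -840]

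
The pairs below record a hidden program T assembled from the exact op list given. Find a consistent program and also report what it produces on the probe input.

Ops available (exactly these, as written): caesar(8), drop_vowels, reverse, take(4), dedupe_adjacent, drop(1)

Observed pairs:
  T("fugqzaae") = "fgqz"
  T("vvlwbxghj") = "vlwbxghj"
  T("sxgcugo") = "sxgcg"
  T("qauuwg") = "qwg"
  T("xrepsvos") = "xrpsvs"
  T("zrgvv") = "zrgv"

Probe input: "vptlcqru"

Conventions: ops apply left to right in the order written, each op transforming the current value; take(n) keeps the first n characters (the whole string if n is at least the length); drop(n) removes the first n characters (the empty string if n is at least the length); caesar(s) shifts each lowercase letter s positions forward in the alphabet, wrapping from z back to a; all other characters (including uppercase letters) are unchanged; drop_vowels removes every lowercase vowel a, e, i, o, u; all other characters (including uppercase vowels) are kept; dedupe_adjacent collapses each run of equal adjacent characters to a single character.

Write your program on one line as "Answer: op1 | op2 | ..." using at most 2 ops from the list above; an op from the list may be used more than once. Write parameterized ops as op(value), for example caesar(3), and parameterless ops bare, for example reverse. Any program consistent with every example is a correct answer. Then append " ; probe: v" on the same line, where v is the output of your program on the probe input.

drop_vowels | dedupe_adjacent ; probe: "vptlcqr"

Check, running the answer program on each example:
  "fugqzaae" -> "fgqz" -> "fgqz"
  "vvlwbxghj" -> "vvlwbxghj" -> "vlwbxghj"
  "sxgcugo" -> "sxgcg" -> "sxgcg"
  "qauuwg" -> "qwg" -> "qwg"
  "xrepsvos" -> "xrpsvs" -> "xrpsvs"
  "zrgvv" -> "zrgvv" -> "zrgv"
  probe: "vptlcqru" -> "vptlcqr" -> "vptlcqr"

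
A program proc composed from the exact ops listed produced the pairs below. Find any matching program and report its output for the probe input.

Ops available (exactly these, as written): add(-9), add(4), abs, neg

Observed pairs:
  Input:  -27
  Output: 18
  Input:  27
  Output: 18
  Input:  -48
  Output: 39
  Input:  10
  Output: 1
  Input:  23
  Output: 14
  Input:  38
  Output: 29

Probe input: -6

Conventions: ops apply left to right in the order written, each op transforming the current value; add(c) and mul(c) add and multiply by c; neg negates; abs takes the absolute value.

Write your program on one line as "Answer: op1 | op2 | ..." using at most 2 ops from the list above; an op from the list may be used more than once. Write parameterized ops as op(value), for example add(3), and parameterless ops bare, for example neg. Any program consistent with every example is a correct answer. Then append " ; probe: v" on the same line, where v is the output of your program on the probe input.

abs | add(-9) ; probe: -3

Check, running the answer program on each example:
  -27 -> 27 -> 18
  27 -> 27 -> 18
  -48 -> 48 -> 39
  10 -> 10 -> 1
  23 -> 23 -> 14
  38 -> 38 -> 29
  probe: -6 -> 6 -> -3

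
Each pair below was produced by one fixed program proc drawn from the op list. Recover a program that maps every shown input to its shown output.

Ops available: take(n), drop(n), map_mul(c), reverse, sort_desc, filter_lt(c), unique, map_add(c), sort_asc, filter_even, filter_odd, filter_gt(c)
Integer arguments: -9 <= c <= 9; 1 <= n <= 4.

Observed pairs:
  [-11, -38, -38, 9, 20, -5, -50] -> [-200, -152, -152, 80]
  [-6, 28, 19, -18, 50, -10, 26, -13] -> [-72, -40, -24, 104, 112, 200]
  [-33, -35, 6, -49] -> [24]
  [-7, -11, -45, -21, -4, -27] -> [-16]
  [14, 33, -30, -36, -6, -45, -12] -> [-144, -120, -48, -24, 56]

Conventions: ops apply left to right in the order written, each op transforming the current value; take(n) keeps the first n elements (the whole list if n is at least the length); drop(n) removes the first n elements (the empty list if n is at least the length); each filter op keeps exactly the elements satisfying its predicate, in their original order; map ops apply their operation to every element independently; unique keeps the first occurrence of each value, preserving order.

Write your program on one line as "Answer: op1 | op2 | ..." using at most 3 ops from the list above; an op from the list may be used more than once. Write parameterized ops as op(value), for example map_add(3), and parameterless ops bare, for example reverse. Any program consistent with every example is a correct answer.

filter_even | sort_asc | map_mul(4)

Check, running the answer program on each example:
  [-11, -38, -38, 9, 20, -5, -50] -> [-38, -38, 20, -50] -> [-50, -38, -38, 20] -> [-200, -152, -152, 80]
  [-6, 28, 19, -18, 50, -10, 26, -13] -> [-6, 28, -18, 50, -10, 26] -> [-18, -10, -6, 26, 28, 50] -> [-72, -40, -24, 104, 112, 200]
  [-33, -35, 6, -49] -> [6] -> [6] -> [24]
  [-7, -11, -45, -21, -4, -27] -> [-4] -> [-4] -> [-16]
  [14, 33, -30, -36, -6, -45, -12] -> [14, -30, -36, -6, -12] -> [-36, -30, -12, -6, 14] -> [-144, -120, -48, -24, 56]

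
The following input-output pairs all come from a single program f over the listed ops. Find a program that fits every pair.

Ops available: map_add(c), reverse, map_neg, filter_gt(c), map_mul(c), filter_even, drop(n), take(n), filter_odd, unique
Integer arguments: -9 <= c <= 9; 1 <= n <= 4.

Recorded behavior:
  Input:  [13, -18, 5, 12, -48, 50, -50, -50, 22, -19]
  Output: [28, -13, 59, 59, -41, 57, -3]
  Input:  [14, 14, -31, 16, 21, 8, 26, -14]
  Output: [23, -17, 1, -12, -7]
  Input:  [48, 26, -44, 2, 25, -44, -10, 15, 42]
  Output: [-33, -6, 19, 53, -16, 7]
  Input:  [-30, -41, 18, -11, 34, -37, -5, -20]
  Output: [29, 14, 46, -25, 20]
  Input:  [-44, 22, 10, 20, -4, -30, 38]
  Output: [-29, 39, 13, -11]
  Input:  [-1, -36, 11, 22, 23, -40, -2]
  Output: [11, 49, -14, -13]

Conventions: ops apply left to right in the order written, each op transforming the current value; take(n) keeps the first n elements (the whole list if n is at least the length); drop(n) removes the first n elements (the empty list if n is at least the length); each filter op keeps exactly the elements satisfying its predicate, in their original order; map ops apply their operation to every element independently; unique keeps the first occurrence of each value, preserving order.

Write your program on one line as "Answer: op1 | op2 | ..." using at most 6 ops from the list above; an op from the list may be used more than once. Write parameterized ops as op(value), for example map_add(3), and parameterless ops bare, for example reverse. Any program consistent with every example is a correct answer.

map_neg | map_add(3) | map_add(6) | drop(3) | reverse

Check, running the answer program on each example:
  [13, -18, 5, 12, -48, 50, -50, -50, 22, -19] -> [-13, 18, -5, -12, 48, -50, 50, 50, -22, 19] -> [-10, 21, -2, -9, 51, -47, 53, 53, -19, 22] -> [-4, 27, 4, -3, 57, -41, 59, 59, -13, 28] -> [-3, 57, -41, 59, 59, -13, 28] -> [28, -13, 59, 59, -41, 57, -3]
  [14, 14, -31, 16, 21, 8, 26, -14] -> [-14, -14, 31, -16, -21, -8, -26, 14] -> [-11, -11, 34, -13, -18, -5, -23, 17] -> [-5, -5, 40, -7, -12, 1, -17, 23] -> [-7, -12, 1, -17, 23] -> [23, -17, 1, -12, -7]
  [48, 26, -44, 2, 25, -44, -10, 15, 42] -> [-48, -26, 44, -2, -25, 44, 10, -15, -42] -> [-45, -23, 47, 1, -22, 47, 13, -12, -39] -> [-39, -17, 53, 7, -16, 53, 19, -6, -33] -> [7, -16, 53, 19, -6, -33] -> [-33, -6, 19, 53, -16, 7]
  [-30, -41, 18, -11, 34, -37, -5, -20] -> [30, 41, -18, 11, -34, 37, 5, 20] -> [33, 44, -15, 14, -31, 40, 8, 23] -> [39, 50, -9, 20, -25, 46, 14, 29] -> [20, -25, 46, 14, 29] -> [29, 14, 46, -25, 20]
  [-44, 22, 10, 20, -4, -30, 38] -> [44, -22, -10, -20, 4, 30, -38] -> [47, -19, -7, -17, 7, 33, -35] -> [53, -13, -1, -11, 13, 39, -29] -> [-11, 13, 39, -29] -> [-29, 39, 13, -11]
  [-1, -36, 11, 22, 23, -40, -2] -> [1, 36, -11, -22, -23, 40, 2] -> [4, 39, -8, -19, -20, 43, 5] -> [10, 45, -2, -13, -14, 49, 11] -> [-13, -14, 49, 11] -> [11, 49, -14, -13]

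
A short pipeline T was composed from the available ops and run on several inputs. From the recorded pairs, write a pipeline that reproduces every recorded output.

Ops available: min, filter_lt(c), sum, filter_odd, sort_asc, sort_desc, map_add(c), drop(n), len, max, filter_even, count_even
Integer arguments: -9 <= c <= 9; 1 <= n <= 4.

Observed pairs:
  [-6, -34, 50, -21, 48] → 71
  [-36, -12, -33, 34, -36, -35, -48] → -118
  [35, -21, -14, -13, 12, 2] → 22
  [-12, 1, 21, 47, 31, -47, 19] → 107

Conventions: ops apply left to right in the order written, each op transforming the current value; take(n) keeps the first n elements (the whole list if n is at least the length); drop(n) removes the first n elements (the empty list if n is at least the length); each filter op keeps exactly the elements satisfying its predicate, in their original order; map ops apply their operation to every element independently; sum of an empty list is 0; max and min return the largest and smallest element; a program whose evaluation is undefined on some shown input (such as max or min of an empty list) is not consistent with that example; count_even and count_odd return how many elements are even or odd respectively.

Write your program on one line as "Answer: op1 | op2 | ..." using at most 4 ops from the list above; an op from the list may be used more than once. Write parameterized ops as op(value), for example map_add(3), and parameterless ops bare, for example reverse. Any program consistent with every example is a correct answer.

sort_desc | sort_asc | drop(1) | sum

Check, running the answer program on each example:
  [-6, -34, 50, -21, 48] -> [50, 48, -6, -21, -34] -> [-34, -21, -6, 48, 50] -> [-21, -6, 48, 50] -> 71
  [-36, -12, -33, 34, -36, -35, -48] -> [34, -12, -33, -35, -36, -36, -48] -> [-48, -36, -36, -35, -33, -12, 34] -> [-36, -36, -35, -33, -12, 34] -> -118
  [35, -21, -14, -13, 12, 2] -> [35, 12, 2, -13, -14, -21] -> [-21, -14, -13, 2, 12, 35] -> [-14, -13, 2, 12, 35] -> 22
  [-12, 1, 21, 47, 31, -47, 19] -> [47, 31, 21, 19, 1, -12, -47] -> [-47, -12, 1, 19, 21, 31, 47] -> [-12, 1, 19, 21, 31, 47] -> 107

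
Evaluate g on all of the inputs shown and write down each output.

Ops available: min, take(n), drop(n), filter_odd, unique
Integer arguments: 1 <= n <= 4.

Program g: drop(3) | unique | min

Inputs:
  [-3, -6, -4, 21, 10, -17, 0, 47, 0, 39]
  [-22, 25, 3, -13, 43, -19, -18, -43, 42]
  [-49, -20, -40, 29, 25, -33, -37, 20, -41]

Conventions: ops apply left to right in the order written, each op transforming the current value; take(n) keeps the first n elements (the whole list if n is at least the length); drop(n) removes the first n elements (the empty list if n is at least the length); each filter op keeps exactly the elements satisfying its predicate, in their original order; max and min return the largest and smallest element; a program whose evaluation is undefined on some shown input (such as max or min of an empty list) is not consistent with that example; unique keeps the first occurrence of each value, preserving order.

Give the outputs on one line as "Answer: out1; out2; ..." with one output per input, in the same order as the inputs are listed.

-17; -43; -41

Execution, op by op:
  [-3, -6, -4, 21, 10, -17, 0, 47, 0, 39] -> [21, 10, -17, 0, 47, 0, 39] -> [21, 10, -17, 0, 47, 39] -> -17
  [-22, 25, 3, -13, 43, -19, -18, -43, 42] -> [-13, 43, -19, -18, -43, 42] -> [-13, 43, -19, -18, -43, 42] -> -43
  [-49, -20, -40, 29, 25, -33, -37, 20, -41] -> [29, 25, -33, -37, 20, -41] -> [29, 25, -33, -37, 20, -41] -> -41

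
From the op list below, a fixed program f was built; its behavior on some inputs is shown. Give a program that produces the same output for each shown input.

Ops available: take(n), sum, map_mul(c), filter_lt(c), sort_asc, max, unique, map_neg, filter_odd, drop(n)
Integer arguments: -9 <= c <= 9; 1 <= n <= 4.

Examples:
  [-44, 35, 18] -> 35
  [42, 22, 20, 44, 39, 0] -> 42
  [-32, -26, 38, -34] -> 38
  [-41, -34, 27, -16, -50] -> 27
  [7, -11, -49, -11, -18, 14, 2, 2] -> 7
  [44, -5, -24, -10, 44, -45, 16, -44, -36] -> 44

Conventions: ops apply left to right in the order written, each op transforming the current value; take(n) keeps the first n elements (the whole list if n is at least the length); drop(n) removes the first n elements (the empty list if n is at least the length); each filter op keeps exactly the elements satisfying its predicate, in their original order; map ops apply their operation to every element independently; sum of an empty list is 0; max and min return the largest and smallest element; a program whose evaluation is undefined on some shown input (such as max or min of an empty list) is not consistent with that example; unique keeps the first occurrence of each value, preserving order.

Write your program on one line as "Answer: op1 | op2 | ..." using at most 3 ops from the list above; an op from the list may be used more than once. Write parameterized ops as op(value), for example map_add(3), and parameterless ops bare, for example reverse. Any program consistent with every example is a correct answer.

take(3) | max

Check, running the answer program on each example:
  [-44, 35, 18] -> [-44, 35, 18] -> 35
  [42, 22, 20, 44, 39, 0] -> [42, 22, 20] -> 42
  [-32, -26, 38, -34] -> [-32, -26, 38] -> 38
  [-41, -34, 27, -16, -50] -> [-41, -34, 27] -> 27
  [7, -11, -49, -11, -18, 14, 2, 2] -> [7, -11, -49] -> 7
  [44, -5, -24, -10, 44, -45, 16, -44, -36] -> [44, -5, -24] -> 44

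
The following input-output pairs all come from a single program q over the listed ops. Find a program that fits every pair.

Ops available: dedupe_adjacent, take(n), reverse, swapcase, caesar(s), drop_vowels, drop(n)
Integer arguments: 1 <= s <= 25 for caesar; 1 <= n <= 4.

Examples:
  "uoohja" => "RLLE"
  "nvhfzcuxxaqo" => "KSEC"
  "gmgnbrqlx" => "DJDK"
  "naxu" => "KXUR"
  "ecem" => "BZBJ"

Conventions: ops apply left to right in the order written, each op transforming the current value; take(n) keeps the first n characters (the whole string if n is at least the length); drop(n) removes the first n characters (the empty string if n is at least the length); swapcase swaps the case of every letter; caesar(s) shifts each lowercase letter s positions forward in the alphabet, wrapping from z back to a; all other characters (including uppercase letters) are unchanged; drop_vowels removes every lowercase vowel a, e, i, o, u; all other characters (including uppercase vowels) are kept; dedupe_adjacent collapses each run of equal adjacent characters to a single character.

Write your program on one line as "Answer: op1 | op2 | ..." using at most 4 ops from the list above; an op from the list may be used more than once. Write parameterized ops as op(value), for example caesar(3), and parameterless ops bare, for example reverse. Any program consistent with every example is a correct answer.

take(4) | caesar(23) | swapcase

Check, running the answer program on each example:
  "uoohja" -> "uooh" -> "rlle" -> "RLLE"
  "nvhfzcuxxaqo" -> "nvhf" -> "ksec" -> "KSEC"
  "gmgnbrqlx" -> "gmgn" -> "djdk" -> "DJDK"
  "naxu" -> "naxu" -> "kxur" -> "KXUR"
  "ecem" -> "ecem" -> "bzbj" -> "BZBJ"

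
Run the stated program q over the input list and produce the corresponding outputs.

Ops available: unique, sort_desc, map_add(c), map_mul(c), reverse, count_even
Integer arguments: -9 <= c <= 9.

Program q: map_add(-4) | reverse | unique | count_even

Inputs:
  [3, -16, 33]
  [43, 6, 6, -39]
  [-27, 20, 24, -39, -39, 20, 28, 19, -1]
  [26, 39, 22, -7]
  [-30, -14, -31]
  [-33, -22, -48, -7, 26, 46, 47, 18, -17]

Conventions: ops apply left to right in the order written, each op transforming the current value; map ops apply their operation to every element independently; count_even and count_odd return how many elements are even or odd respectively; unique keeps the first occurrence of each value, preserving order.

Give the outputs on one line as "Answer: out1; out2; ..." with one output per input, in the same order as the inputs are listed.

Execution, op by op:
  [3, -16, 33] -> [-1, -20, 29] -> [29, -20, -1] -> [29, -20, -1] -> 1
  [43, 6, 6, -39] -> [39, 2, 2, -43] -> [-43, 2, 2, 39] -> [-43, 2, 39] -> 1
  [-27, 20, 24, -39, -39, 20, 28, 19, -1] -> [-31, 16, 20, -43, -43, 16, 24, 15, -5] -> [-5, 15, 24, 16, -43, -43, 20, 16, -31] -> [-5, 15, 24, 16, -43, 20, -31] -> 3
  [26, 39, 22, -7] -> [22, 35, 18, -11] -> [-11, 18, 35, 22] -> [-11, 18, 35, 22] -> 2
  [-30, -14, -31] -> [-34, -18, -35] -> [-35, -18, -34] -> [-35, -18, -34] -> 2
  [-33, -22, -48, -7, 26, 46, 47, 18, -17] -> [-37, -26, -52, -11, 22, 42, 43, 14, -21] -> [-21, 14, 43, 42, 22, -11, -52, -26, -37] -> [-21, 14, 43, 42, 22, -11, -52, -26, -37] -> 5

1; 1; 3; 2; 2; 5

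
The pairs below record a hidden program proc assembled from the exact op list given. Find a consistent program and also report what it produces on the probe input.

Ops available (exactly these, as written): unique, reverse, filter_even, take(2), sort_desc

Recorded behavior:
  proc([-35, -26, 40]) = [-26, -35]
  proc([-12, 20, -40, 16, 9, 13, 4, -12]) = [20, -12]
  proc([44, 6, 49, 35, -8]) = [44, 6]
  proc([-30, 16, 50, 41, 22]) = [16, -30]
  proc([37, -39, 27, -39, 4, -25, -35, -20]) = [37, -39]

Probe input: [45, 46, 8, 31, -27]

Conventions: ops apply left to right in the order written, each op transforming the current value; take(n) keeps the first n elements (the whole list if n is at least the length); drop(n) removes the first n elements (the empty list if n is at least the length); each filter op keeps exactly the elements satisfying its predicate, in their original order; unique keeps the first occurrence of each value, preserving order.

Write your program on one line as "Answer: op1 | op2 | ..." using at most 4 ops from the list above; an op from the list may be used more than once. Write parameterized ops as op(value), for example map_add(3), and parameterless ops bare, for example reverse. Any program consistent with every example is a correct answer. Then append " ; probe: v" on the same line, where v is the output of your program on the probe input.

unique | take(2) | sort_desc ; probe: [46, 45]

Check, running the answer program on each example:
  [-35, -26, 40] -> [-35, -26, 40] -> [-35, -26] -> [-26, -35]
  [-12, 20, -40, 16, 9, 13, 4, -12] -> [-12, 20, -40, 16, 9, 13, 4] -> [-12, 20] -> [20, -12]
  [44, 6, 49, 35, -8] -> [44, 6, 49, 35, -8] -> [44, 6] -> [44, 6]
  [-30, 16, 50, 41, 22] -> [-30, 16, 50, 41, 22] -> [-30, 16] -> [16, -30]
  [37, -39, 27, -39, 4, -25, -35, -20] -> [37, -39, 27, 4, -25, -35, -20] -> [37, -39] -> [37, -39]
  probe: [45, 46, 8, 31, -27] -> [45, 46, 8, 31, -27] -> [45, 46] -> [46, 45]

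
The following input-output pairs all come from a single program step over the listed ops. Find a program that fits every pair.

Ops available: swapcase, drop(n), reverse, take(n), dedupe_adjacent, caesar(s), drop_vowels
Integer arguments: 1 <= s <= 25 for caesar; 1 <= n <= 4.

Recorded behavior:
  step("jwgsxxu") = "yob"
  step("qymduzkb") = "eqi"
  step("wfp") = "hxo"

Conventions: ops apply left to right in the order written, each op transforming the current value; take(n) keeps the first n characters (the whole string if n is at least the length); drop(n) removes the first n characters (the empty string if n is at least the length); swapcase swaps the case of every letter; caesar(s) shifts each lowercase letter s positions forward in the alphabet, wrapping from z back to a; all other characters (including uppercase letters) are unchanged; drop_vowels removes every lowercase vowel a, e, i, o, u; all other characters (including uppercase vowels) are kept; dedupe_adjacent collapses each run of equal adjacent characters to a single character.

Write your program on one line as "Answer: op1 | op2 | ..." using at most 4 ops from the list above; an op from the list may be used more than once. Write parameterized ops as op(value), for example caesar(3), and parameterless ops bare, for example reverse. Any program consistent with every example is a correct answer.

dedupe_adjacent | take(3) | reverse | caesar(18)

Check, running the answer program on each example:
  "jwgsxxu" -> "jwgsxu" -> "jwg" -> "gwj" -> "yob"
  "qymduzkb" -> "qymduzkb" -> "qym" -> "myq" -> "eqi"
  "wfp" -> "wfp" -> "wfp" -> "pfw" -> "hxo"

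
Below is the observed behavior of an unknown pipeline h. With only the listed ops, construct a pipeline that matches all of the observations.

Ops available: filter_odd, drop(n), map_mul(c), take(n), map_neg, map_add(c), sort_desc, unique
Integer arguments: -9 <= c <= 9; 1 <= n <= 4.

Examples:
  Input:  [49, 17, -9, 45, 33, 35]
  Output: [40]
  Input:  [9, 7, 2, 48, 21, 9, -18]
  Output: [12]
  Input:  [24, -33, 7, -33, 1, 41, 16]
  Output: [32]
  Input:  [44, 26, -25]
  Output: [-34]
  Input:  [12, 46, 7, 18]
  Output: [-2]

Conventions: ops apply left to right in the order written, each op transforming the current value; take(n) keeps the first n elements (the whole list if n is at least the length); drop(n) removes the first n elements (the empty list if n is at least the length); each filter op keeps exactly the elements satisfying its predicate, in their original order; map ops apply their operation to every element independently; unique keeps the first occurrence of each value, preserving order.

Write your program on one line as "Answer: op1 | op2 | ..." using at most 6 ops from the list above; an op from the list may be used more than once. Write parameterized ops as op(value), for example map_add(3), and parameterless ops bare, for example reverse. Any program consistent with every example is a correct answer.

unique | filter_odd | map_add(-9) | sort_desc | take(1)

Check, running the answer program on each example:
  [49, 17, -9, 45, 33, 35] -> [49, 17, -9, 45, 33, 35] -> [49, 17, -9, 45, 33, 35] -> [40, 8, -18, 36, 24, 26] -> [40, 36, 26, 24, 8, -18] -> [40]
  [9, 7, 2, 48, 21, 9, -18] -> [9, 7, 2, 48, 21, -18] -> [9, 7, 21] -> [0, -2, 12] -> [12, 0, -2] -> [12]
  [24, -33, 7, -33, 1, 41, 16] -> [24, -33, 7, 1, 41, 16] -> [-33, 7, 1, 41] -> [-42, -2, -8, 32] -> [32, -2, -8, -42] -> [32]
  [44, 26, -25] -> [44, 26, -25] -> [-25] -> [-34] -> [-34] -> [-34]
  [12, 46, 7, 18] -> [12, 46, 7, 18] -> [7] -> [-2] -> [-2] -> [-2]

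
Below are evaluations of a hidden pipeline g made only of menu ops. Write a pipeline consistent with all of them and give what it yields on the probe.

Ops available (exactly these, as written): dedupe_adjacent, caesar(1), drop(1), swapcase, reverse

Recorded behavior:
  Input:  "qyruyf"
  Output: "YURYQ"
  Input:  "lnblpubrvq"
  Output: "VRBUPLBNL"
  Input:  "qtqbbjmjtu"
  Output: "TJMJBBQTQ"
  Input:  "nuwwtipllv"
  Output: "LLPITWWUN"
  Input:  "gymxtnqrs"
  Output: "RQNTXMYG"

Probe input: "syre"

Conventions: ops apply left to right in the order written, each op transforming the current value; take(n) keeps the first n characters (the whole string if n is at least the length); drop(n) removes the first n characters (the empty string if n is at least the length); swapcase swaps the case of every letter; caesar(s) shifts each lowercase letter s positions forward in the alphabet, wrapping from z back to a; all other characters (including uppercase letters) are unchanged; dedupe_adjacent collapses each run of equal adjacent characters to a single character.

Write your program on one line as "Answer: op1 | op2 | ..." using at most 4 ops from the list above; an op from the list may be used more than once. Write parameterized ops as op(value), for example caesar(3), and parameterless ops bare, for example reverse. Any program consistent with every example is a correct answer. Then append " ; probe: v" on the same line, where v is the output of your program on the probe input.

reverse | swapcase | drop(1) ; probe: "RYS"

Check, running the answer program on each example:
  "qyruyf" -> "fyuryq" -> "FYURYQ" -> "YURYQ"
  "lnblpubrvq" -> "qvrbuplbnl" -> "QVRBUPLBNL" -> "VRBUPLBNL"
  "qtqbbjmjtu" -> "utjmjbbqtq" -> "UTJMJBBQTQ" -> "TJMJBBQTQ"
  "nuwwtipllv" -> "vllpitwwun" -> "VLLPITWWUN" -> "LLPITWWUN"
  "gymxtnqrs" -> "srqntxmyg" -> "SRQNTXMYG" -> "RQNTXMYG"
  probe: "syre" -> "erys" -> "ERYS" -> "RYS"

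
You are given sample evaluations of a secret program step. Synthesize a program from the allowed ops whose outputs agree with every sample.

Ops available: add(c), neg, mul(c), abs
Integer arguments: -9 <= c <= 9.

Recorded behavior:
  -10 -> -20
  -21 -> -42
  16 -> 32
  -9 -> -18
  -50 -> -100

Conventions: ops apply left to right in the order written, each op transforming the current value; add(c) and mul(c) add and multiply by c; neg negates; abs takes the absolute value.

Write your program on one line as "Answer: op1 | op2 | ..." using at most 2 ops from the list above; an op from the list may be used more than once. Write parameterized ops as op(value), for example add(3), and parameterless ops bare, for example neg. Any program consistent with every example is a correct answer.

mul(-2) | mul(-1)

Check, running the answer program on each example:
  -10 -> 20 -> -20
  -21 -> 42 -> -42
  16 -> -32 -> 32
  -9 -> 18 -> -18
  -50 -> 100 -> -100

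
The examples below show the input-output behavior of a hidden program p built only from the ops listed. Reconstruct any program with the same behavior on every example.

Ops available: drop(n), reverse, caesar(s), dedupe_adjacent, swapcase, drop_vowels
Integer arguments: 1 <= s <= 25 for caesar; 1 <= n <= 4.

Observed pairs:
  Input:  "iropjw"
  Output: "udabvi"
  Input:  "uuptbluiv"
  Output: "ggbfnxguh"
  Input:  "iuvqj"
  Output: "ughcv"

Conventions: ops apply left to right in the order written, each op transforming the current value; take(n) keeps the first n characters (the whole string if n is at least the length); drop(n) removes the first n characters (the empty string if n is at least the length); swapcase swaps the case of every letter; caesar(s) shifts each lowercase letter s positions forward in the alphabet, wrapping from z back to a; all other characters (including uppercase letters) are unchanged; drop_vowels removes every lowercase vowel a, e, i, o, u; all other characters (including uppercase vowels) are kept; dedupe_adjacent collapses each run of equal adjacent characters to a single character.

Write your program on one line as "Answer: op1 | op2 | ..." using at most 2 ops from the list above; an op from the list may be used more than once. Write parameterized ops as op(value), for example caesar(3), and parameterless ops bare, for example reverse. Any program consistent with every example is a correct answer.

caesar(10) | caesar(2)

Check, running the answer program on each example:
  "iropjw" -> "sbyztg" -> "udabvi"
  "uuptbluiv" -> "eezdlvesf" -> "ggbfnxguh"
  "iuvqj" -> "sefat" -> "ughcv"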